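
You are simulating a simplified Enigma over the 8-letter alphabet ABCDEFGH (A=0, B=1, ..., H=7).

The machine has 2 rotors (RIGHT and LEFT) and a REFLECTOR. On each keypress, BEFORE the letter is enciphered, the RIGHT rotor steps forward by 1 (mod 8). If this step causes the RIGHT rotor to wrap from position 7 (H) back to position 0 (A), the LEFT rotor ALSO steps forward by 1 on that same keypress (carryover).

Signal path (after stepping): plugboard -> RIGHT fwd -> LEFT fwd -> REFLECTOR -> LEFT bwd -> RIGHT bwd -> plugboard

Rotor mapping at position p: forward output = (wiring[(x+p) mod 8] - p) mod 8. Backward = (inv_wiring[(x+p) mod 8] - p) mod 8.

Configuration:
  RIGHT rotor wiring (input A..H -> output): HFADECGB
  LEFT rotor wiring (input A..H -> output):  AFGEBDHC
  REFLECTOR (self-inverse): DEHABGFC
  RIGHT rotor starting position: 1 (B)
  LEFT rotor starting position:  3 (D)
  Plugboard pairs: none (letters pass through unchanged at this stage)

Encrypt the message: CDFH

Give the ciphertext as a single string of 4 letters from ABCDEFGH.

Answer: FADD

Derivation:
Char 1 ('C'): step: R->2, L=3; C->plug->C->R->C->L->A->refl->D->L'->H->R'->F->plug->F
Char 2 ('D'): step: R->3, L=3; D->plug->D->R->D->L->E->refl->B->L'->A->R'->A->plug->A
Char 3 ('F'): step: R->4, L=3; F->plug->F->R->B->L->G->refl->F->L'->F->R'->D->plug->D
Char 4 ('H'): step: R->5, L=3; H->plug->H->R->H->L->D->refl->A->L'->C->R'->D->plug->D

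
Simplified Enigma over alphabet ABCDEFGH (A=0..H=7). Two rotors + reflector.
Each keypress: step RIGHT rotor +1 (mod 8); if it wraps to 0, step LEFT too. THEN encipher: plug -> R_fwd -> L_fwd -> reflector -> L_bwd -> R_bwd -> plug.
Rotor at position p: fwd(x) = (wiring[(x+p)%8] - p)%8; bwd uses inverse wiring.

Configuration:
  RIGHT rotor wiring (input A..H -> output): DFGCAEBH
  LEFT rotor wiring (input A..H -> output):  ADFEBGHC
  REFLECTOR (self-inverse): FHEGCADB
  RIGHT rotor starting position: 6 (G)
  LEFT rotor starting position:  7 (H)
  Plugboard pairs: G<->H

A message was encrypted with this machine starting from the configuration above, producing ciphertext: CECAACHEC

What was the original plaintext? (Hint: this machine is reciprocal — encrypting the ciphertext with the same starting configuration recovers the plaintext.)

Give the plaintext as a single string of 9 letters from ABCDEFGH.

Char 1 ('C'): step: R->7, L=7; C->plug->C->R->G->L->H->refl->B->L'->B->R'->F->plug->F
Char 2 ('E'): step: R->0, L->0 (L advanced); E->plug->E->R->A->L->A->refl->F->L'->C->R'->D->plug->D
Char 3 ('C'): step: R->1, L=0; C->plug->C->R->B->L->D->refl->G->L'->F->R'->B->plug->B
Char 4 ('A'): step: R->2, L=0; A->plug->A->R->E->L->B->refl->H->L'->G->R'->C->plug->C
Char 5 ('A'): step: R->3, L=0; A->plug->A->R->H->L->C->refl->E->L'->D->R'->H->plug->G
Char 6 ('C'): step: R->4, L=0; C->plug->C->R->F->L->G->refl->D->L'->B->R'->F->plug->F
Char 7 ('H'): step: R->5, L=0; H->plug->G->R->F->L->G->refl->D->L'->B->R'->F->plug->F
Char 8 ('E'): step: R->6, L=0; E->plug->E->R->A->L->A->refl->F->L'->C->R'->G->plug->H
Char 9 ('C'): step: R->7, L=0; C->plug->C->R->G->L->H->refl->B->L'->E->R'->B->plug->B

Answer: FDBCGFFHB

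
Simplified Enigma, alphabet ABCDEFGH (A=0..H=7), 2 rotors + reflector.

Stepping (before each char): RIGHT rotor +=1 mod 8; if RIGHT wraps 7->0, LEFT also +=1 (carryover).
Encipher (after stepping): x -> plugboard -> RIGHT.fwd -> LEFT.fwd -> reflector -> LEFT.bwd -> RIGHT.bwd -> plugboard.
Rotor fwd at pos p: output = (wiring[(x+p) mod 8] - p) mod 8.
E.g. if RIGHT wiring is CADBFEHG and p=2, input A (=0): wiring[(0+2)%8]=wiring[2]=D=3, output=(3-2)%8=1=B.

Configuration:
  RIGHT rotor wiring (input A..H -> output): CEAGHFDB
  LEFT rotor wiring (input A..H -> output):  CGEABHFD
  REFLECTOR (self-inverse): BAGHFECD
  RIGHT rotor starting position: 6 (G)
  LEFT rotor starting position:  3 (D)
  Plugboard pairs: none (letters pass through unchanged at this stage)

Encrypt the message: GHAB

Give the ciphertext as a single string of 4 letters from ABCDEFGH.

Answer: CGHC

Derivation:
Char 1 ('G'): step: R->7, L=3; G->plug->G->R->G->L->D->refl->H->L'->F->R'->C->plug->C
Char 2 ('H'): step: R->0, L->4 (L advanced); H->plug->H->R->B->L->D->refl->H->L'->D->R'->G->plug->G
Char 3 ('A'): step: R->1, L=4; A->plug->A->R->D->L->H->refl->D->L'->B->R'->H->plug->H
Char 4 ('B'): step: R->2, L=4; B->plug->B->R->E->L->G->refl->C->L'->F->R'->C->plug->C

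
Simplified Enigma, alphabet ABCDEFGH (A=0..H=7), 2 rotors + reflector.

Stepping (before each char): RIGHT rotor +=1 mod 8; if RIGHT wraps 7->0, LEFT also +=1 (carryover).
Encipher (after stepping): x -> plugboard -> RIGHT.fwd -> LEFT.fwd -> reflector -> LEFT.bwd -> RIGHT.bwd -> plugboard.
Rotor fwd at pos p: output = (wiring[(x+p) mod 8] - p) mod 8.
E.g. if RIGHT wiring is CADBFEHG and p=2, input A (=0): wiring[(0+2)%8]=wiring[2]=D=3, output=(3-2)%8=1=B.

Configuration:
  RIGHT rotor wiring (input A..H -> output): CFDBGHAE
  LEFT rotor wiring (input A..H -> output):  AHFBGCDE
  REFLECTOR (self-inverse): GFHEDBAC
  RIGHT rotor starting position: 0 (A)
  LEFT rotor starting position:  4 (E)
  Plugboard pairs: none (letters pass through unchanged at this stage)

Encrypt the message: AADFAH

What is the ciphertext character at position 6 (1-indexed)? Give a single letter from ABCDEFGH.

Char 1 ('A'): step: R->1, L=4; A->plug->A->R->E->L->E->refl->D->L'->F->R'->D->plug->D
Char 2 ('A'): step: R->2, L=4; A->plug->A->R->B->L->G->refl->A->L'->D->R'->H->plug->H
Char 3 ('D'): step: R->3, L=4; D->plug->D->R->F->L->D->refl->E->L'->E->R'->C->plug->C
Char 4 ('F'): step: R->4, L=4; F->plug->F->R->B->L->G->refl->A->L'->D->R'->B->plug->B
Char 5 ('A'): step: R->5, L=4; A->plug->A->R->C->L->H->refl->C->L'->A->R'->E->plug->E
Char 6 ('H'): step: R->6, L=4; H->plug->H->R->B->L->G->refl->A->L'->D->R'->F->plug->F

F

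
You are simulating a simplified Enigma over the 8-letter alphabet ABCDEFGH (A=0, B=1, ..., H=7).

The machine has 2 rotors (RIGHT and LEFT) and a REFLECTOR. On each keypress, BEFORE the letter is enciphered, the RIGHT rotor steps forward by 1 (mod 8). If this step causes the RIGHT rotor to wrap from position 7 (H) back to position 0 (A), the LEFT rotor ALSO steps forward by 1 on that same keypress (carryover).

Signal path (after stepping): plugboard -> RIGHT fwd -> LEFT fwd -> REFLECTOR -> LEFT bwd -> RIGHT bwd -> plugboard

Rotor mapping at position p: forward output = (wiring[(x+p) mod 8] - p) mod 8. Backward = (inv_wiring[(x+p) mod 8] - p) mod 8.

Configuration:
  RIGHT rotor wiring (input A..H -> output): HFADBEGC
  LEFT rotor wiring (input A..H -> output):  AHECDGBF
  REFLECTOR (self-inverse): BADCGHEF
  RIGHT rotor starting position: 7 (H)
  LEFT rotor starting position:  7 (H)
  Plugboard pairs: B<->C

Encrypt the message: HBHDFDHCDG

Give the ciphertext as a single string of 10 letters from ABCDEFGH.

Char 1 ('H'): step: R->0, L->0 (L advanced); H->plug->H->R->C->L->E->refl->G->L'->F->R'->B->plug->C
Char 2 ('B'): step: R->1, L=0; B->plug->C->R->C->L->E->refl->G->L'->F->R'->F->plug->F
Char 3 ('H'): step: R->2, L=0; H->plug->H->R->D->L->C->refl->D->L'->E->R'->E->plug->E
Char 4 ('D'): step: R->3, L=0; D->plug->D->R->D->L->C->refl->D->L'->E->R'->F->plug->F
Char 5 ('F'): step: R->4, L=0; F->plug->F->R->B->L->H->refl->F->L'->H->R'->H->plug->H
Char 6 ('D'): step: R->5, L=0; D->plug->D->R->C->L->E->refl->G->L'->F->R'->C->plug->B
Char 7 ('H'): step: R->6, L=0; H->plug->H->R->G->L->B->refl->A->L'->A->R'->A->plug->A
Char 8 ('C'): step: R->7, L=0; C->plug->B->R->A->L->A->refl->B->L'->G->R'->C->plug->B
Char 9 ('D'): step: R->0, L->1 (L advanced); D->plug->D->R->D->L->C->refl->D->L'->B->R'->E->plug->E
Char 10 ('G'): step: R->1, L=1; G->plug->G->R->B->L->D->refl->C->L'->D->R'->E->plug->E

Answer: CFEFHBABEE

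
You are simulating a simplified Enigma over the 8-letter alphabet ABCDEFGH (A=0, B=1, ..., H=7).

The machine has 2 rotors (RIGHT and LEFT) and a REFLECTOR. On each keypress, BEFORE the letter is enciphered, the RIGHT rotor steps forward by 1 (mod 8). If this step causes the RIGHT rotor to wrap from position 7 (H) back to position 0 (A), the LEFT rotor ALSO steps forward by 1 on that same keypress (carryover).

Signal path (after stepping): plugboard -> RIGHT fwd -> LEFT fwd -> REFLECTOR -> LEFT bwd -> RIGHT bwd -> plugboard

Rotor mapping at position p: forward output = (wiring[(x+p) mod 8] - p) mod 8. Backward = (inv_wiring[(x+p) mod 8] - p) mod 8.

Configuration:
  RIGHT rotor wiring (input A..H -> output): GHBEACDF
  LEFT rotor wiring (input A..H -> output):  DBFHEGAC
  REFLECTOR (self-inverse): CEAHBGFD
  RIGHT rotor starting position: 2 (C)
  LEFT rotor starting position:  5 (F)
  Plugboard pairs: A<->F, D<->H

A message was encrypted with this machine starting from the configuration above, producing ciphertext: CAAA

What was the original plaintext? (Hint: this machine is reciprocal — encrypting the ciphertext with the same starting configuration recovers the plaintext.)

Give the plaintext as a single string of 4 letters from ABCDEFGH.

Char 1 ('C'): step: R->3, L=5; C->plug->C->R->H->L->H->refl->D->L'->B->R'->A->plug->F
Char 2 ('A'): step: R->4, L=5; A->plug->F->R->D->L->G->refl->F->L'->C->R'->E->plug->E
Char 3 ('A'): step: R->5, L=5; A->plug->F->R->E->L->E->refl->B->L'->A->R'->C->plug->C
Char 4 ('A'): step: R->6, L=5; A->plug->F->R->G->L->C->refl->A->L'->F->R'->A->plug->F

Answer: FECF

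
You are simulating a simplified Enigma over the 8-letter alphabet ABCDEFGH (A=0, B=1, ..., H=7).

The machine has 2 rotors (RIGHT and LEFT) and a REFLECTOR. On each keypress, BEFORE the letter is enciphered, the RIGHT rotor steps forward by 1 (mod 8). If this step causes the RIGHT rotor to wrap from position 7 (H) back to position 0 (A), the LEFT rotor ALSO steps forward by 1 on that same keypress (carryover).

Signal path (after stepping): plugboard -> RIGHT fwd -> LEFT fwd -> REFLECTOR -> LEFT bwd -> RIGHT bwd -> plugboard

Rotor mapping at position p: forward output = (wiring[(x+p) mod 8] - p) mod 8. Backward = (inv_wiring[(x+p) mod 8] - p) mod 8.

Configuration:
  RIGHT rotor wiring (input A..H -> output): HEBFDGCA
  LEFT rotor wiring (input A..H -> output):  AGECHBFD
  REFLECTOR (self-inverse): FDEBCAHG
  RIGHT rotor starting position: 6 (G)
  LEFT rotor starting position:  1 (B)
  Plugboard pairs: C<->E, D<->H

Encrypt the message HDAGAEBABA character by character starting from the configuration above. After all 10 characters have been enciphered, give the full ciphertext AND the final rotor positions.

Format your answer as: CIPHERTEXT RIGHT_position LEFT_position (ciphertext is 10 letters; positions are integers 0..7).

Answer: AADHGCFGGF 0 3

Derivation:
Char 1 ('H'): step: R->7, L=1; H->plug->D->R->C->L->B->refl->D->L'->B->R'->A->plug->A
Char 2 ('D'): step: R->0, L->2 (L advanced); D->plug->H->R->A->L->C->refl->E->L'->H->R'->A->plug->A
Char 3 ('A'): step: R->1, L=2; A->plug->A->R->D->L->H->refl->G->L'->G->R'->H->plug->D
Char 4 ('G'): step: R->2, L=2; G->plug->G->R->F->L->B->refl->D->L'->E->R'->D->plug->H
Char 5 ('A'): step: R->3, L=2; A->plug->A->R->C->L->F->refl->A->L'->B->R'->G->plug->G
Char 6 ('E'): step: R->4, L=2; E->plug->C->R->G->L->G->refl->H->L'->D->R'->E->plug->C
Char 7 ('B'): step: R->5, L=2; B->plug->B->R->F->L->B->refl->D->L'->E->R'->F->plug->F
Char 8 ('A'): step: R->6, L=2; A->plug->A->R->E->L->D->refl->B->L'->F->R'->G->plug->G
Char 9 ('B'): step: R->7, L=2; B->plug->B->R->A->L->C->refl->E->L'->H->R'->G->plug->G
Char 10 ('A'): step: R->0, L->3 (L advanced); A->plug->A->R->H->L->B->refl->D->L'->G->R'->F->plug->F
Final: ciphertext=AADHGCFGGF, RIGHT=0, LEFT=3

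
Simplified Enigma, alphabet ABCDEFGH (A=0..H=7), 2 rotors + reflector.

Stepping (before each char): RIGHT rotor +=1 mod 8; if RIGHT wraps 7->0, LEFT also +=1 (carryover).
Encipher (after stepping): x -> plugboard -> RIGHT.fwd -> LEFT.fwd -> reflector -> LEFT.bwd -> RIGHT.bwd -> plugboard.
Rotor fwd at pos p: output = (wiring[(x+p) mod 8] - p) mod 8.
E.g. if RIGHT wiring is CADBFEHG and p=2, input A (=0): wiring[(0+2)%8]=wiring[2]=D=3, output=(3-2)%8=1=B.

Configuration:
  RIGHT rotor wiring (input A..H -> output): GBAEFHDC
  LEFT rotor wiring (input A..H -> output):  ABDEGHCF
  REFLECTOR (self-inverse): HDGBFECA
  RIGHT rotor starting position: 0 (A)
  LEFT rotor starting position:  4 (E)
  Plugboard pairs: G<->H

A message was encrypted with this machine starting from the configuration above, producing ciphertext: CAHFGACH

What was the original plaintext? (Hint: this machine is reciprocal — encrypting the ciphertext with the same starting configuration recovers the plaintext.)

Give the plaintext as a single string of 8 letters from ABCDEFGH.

Answer: HGEHABHF

Derivation:
Char 1 ('C'): step: R->1, L=4; C->plug->C->R->D->L->B->refl->D->L'->B->R'->G->plug->H
Char 2 ('A'): step: R->2, L=4; A->plug->A->R->G->L->H->refl->A->L'->H->R'->H->plug->G
Char 3 ('H'): step: R->3, L=4; H->plug->G->R->G->L->H->refl->A->L'->H->R'->E->plug->E
Char 4 ('F'): step: R->4, L=4; F->plug->F->R->F->L->F->refl->E->L'->E->R'->G->plug->H
Char 5 ('G'): step: R->5, L=4; G->plug->H->R->A->L->C->refl->G->L'->C->R'->A->plug->A
Char 6 ('A'): step: R->6, L=4; A->plug->A->R->F->L->F->refl->E->L'->E->R'->B->plug->B
Char 7 ('C'): step: R->7, L=4; C->plug->C->R->C->L->G->refl->C->L'->A->R'->G->plug->H
Char 8 ('H'): step: R->0, L->5 (L advanced); H->plug->G->R->D->L->D->refl->B->L'->H->R'->F->plug->F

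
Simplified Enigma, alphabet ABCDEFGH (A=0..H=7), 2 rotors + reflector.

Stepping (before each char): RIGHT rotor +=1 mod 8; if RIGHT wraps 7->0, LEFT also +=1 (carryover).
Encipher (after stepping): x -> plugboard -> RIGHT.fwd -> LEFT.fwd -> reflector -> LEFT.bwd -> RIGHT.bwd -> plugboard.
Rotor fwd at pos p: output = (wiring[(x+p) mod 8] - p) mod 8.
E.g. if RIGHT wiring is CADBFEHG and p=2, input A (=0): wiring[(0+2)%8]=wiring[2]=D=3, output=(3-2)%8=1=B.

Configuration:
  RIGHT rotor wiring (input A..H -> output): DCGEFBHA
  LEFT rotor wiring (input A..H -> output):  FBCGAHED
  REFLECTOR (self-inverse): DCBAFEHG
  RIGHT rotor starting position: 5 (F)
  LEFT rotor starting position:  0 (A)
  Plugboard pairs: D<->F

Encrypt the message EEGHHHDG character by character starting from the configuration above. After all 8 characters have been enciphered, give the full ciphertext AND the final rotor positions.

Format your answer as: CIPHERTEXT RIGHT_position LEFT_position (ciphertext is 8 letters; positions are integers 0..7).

Char 1 ('E'): step: R->6, L=0; E->plug->E->R->A->L->F->refl->E->L'->G->R'->F->plug->D
Char 2 ('E'): step: R->7, L=0; E->plug->E->R->F->L->H->refl->G->L'->D->R'->C->plug->C
Char 3 ('G'): step: R->0, L->1 (L advanced); G->plug->G->R->H->L->E->refl->F->L'->C->R'->B->plug->B
Char 4 ('H'): step: R->1, L=1; H->plug->H->R->C->L->F->refl->E->L'->H->R'->G->plug->G
Char 5 ('H'): step: R->2, L=1; H->plug->H->R->A->L->A->refl->D->L'->F->R'->E->plug->E
Char 6 ('H'): step: R->3, L=1; H->plug->H->R->D->L->H->refl->G->L'->E->R'->D->plug->F
Char 7 ('D'): step: R->4, L=1; D->plug->F->R->G->L->C->refl->B->L'->B->R'->A->plug->A
Char 8 ('G'): step: R->5, L=1; G->plug->G->R->H->L->E->refl->F->L'->C->R'->B->plug->B
Final: ciphertext=DCBGEFAB, RIGHT=5, LEFT=1

Answer: DCBGEFAB 5 1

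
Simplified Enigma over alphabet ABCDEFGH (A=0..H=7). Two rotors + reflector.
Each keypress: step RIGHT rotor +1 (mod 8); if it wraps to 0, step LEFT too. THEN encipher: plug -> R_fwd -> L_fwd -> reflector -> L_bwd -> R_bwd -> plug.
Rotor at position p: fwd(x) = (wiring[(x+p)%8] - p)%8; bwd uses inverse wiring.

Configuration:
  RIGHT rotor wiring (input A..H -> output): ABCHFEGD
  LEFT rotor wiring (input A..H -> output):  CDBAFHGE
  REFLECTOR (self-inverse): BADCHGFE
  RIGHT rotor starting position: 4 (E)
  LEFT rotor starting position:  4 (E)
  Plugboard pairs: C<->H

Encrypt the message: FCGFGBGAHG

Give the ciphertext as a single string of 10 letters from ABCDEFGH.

Answer: AECCFDEDCF

Derivation:
Char 1 ('F'): step: R->5, L=4; F->plug->F->R->F->L->H->refl->E->L'->H->R'->A->plug->A
Char 2 ('C'): step: R->6, L=4; C->plug->H->R->G->L->F->refl->G->L'->E->R'->E->plug->E
Char 3 ('G'): step: R->7, L=4; G->plug->G->R->F->L->H->refl->E->L'->H->R'->H->plug->C
Char 4 ('F'): step: R->0, L->5 (L advanced); F->plug->F->R->E->L->G->refl->F->L'->D->R'->H->plug->C
Char 5 ('G'): step: R->1, L=5; G->plug->G->R->C->L->H->refl->E->L'->F->R'->F->plug->F
Char 6 ('B'): step: R->2, L=5; B->plug->B->R->F->L->E->refl->H->L'->C->R'->D->plug->D
Char 7 ('G'): step: R->3, L=5; G->plug->G->R->G->L->D->refl->C->L'->A->R'->E->plug->E
Char 8 ('A'): step: R->4, L=5; A->plug->A->R->B->L->B->refl->A->L'->H->R'->D->plug->D
Char 9 ('H'): step: R->5, L=5; H->plug->C->R->G->L->D->refl->C->L'->A->R'->H->plug->C
Char 10 ('G'): step: R->6, L=5; G->plug->G->R->H->L->A->refl->B->L'->B->R'->F->plug->F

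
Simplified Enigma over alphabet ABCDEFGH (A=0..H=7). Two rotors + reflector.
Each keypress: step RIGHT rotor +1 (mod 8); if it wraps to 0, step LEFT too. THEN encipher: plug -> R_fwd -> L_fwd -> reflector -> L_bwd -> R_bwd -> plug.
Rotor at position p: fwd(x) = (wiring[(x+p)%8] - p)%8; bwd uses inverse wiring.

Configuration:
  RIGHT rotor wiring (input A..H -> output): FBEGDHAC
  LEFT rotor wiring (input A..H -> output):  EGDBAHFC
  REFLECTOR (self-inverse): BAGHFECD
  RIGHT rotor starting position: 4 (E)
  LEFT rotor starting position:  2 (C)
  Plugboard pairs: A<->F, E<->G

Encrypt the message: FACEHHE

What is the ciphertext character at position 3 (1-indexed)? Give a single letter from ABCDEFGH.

Char 1 ('F'): step: R->5, L=2; F->plug->A->R->C->L->G->refl->C->L'->G->R'->H->plug->H
Char 2 ('A'): step: R->6, L=2; A->plug->F->R->A->L->B->refl->A->L'->F->R'->G->plug->E
Char 3 ('C'): step: R->7, L=2; C->plug->C->R->C->L->G->refl->C->L'->G->R'->B->plug->B

B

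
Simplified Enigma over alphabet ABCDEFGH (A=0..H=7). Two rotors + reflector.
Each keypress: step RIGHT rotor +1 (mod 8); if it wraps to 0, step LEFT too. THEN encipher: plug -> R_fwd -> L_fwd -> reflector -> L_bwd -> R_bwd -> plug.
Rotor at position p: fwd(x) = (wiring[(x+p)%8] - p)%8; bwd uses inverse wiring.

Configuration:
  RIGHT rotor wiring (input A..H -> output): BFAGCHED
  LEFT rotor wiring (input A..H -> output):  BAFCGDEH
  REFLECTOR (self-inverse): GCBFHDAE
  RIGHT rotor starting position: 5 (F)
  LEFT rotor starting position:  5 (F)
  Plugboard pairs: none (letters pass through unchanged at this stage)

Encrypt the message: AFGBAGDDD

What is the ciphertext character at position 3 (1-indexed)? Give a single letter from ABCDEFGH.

Char 1 ('A'): step: R->6, L=5; A->plug->A->R->G->L->F->refl->D->L'->E->R'->G->plug->G
Char 2 ('F'): step: R->7, L=5; F->plug->F->R->D->L->E->refl->H->L'->B->R'->D->plug->D
Char 3 ('G'): step: R->0, L->6 (L advanced); G->plug->G->R->E->L->H->refl->E->L'->F->R'->B->plug->B

B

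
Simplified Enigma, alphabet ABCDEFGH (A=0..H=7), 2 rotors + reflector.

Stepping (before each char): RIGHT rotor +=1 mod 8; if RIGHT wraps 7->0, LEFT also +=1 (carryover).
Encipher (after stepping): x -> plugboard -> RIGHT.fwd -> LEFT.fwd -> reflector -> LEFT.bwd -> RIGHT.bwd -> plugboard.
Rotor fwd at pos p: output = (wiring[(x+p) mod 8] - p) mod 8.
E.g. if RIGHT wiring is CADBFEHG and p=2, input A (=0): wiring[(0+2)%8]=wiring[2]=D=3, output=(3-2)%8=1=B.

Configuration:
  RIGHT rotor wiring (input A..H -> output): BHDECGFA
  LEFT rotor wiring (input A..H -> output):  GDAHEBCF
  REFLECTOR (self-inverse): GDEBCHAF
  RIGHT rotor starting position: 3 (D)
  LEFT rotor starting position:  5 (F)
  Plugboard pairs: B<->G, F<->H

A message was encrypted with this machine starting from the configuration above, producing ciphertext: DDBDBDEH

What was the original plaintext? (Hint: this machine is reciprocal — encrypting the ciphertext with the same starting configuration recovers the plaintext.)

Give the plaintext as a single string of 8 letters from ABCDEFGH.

Answer: GEGGGCAD

Derivation:
Char 1 ('D'): step: R->4, L=5; D->plug->D->R->E->L->G->refl->A->L'->C->R'->B->plug->G
Char 2 ('D'): step: R->5, L=5; D->plug->D->R->E->L->G->refl->A->L'->C->R'->E->plug->E
Char 3 ('B'): step: R->6, L=5; B->plug->G->R->E->L->G->refl->A->L'->C->R'->B->plug->G
Char 4 ('D'): step: R->7, L=5; D->plug->D->R->E->L->G->refl->A->L'->C->R'->B->plug->G
Char 5 ('B'): step: R->0, L->6 (L advanced); B->plug->G->R->F->L->B->refl->D->L'->H->R'->B->plug->G
Char 6 ('D'): step: R->1, L=6; D->plug->D->R->B->L->H->refl->F->L'->D->R'->C->plug->C
Char 7 ('E'): step: R->2, L=6; E->plug->E->R->D->L->F->refl->H->L'->B->R'->A->plug->A
Char 8 ('H'): step: R->3, L=6; H->plug->F->R->G->L->G->refl->A->L'->C->R'->D->plug->D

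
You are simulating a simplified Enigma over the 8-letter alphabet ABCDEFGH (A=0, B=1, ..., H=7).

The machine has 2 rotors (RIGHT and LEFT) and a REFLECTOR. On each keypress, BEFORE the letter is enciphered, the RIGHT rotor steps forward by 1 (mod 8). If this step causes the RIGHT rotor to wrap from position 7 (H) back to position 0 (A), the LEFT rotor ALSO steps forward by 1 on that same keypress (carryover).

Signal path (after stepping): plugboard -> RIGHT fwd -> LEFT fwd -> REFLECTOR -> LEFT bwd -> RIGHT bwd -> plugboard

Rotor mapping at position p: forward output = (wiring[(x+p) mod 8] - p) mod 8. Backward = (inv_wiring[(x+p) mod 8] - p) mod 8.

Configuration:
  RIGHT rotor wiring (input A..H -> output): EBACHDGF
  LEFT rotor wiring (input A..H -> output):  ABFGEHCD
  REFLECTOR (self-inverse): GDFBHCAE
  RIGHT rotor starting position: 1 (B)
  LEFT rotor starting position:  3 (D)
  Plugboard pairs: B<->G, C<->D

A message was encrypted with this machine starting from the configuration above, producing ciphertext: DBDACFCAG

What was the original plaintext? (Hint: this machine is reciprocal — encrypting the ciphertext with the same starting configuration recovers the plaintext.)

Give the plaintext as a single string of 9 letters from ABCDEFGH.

Answer: HGAEECDEB

Derivation:
Char 1 ('D'): step: R->2, L=3; D->plug->C->R->F->L->F->refl->C->L'->H->R'->H->plug->H
Char 2 ('B'): step: R->3, L=3; B->plug->G->R->G->L->G->refl->A->L'->E->R'->B->plug->G
Char 3 ('D'): step: R->4, L=3; D->plug->C->R->C->L->E->refl->H->L'->D->R'->A->plug->A
Char 4 ('A'): step: R->5, L=3; A->plug->A->R->G->L->G->refl->A->L'->E->R'->E->plug->E
Char 5 ('C'): step: R->6, L=3; C->plug->D->R->D->L->H->refl->E->L'->C->R'->E->plug->E
Char 6 ('F'): step: R->7, L=3; F->plug->F->R->A->L->D->refl->B->L'->B->R'->D->plug->C
Char 7 ('C'): step: R->0, L->4 (L advanced); C->plug->D->R->C->L->G->refl->A->L'->A->R'->C->plug->D
Char 8 ('A'): step: R->1, L=4; A->plug->A->R->A->L->A->refl->G->L'->C->R'->E->plug->E
Char 9 ('G'): step: R->2, L=4; G->plug->B->R->A->L->A->refl->G->L'->C->R'->G->plug->B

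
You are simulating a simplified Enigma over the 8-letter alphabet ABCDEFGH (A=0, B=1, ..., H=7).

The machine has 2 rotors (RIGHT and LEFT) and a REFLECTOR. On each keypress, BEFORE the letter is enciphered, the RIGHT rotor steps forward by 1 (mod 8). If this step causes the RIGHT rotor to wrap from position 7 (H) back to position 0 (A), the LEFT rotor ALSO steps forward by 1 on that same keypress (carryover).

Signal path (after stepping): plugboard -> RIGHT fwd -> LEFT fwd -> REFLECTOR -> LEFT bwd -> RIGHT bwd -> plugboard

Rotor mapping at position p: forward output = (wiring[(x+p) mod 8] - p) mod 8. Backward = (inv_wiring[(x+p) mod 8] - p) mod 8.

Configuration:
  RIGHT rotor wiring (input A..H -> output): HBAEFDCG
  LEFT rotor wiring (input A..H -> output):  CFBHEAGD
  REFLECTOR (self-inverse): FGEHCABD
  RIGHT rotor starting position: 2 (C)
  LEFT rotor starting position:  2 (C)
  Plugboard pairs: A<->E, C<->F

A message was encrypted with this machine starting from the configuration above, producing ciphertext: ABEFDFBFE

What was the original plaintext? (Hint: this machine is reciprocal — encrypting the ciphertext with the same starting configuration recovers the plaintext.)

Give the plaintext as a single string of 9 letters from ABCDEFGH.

Char 1 ('A'): step: R->3, L=2; A->plug->E->R->D->L->G->refl->B->L'->F->R'->H->plug->H
Char 2 ('B'): step: R->4, L=2; B->plug->B->R->H->L->D->refl->H->L'->A->R'->H->plug->H
Char 3 ('E'): step: R->5, L=2; E->plug->A->R->G->L->A->refl->F->L'->B->R'->C->plug->F
Char 4 ('F'): step: R->6, L=2; F->plug->C->R->B->L->F->refl->A->L'->G->R'->F->plug->C
Char 5 ('D'): step: R->7, L=2; D->plug->D->R->B->L->F->refl->A->L'->G->R'->F->plug->C
Char 6 ('F'): step: R->0, L->3 (L advanced); F->plug->C->R->A->L->E->refl->C->L'->G->R'->H->plug->H
Char 7 ('B'): step: R->1, L=3; B->plug->B->R->H->L->G->refl->B->L'->B->R'->F->plug->C
Char 8 ('F'): step: R->2, L=3; F->plug->C->R->D->L->D->refl->H->L'->F->R'->G->plug->G
Char 9 ('E'): step: R->3, L=3; E->plug->A->R->B->L->B->refl->G->L'->H->R'->D->plug->D

Answer: HHFCCHCGD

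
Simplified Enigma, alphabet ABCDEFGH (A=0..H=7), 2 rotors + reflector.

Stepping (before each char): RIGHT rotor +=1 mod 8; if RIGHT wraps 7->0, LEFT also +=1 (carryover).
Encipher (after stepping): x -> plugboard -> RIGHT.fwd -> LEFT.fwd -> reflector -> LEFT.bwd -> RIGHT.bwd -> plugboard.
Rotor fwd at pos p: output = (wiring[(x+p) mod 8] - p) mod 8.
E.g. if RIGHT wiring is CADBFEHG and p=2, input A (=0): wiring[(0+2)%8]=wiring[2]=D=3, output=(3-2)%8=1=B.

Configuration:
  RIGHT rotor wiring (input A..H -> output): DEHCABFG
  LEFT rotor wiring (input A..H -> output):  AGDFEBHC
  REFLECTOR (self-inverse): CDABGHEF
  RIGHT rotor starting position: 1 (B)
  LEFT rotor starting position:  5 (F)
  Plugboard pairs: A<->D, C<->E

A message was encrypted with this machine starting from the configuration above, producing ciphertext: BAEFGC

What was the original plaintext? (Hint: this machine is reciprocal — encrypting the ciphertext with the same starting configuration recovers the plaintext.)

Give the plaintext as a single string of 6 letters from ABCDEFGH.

Char 1 ('B'): step: R->2, L=5; B->plug->B->R->A->L->E->refl->G->L'->F->R'->A->plug->D
Char 2 ('A'): step: R->3, L=5; A->plug->D->R->C->L->F->refl->H->L'->H->R'->A->plug->D
Char 3 ('E'): step: R->4, L=5; E->plug->C->R->B->L->C->refl->A->L'->G->R'->H->plug->H
Char 4 ('F'): step: R->5, L=5; F->plug->F->R->C->L->F->refl->H->L'->H->R'->E->plug->C
Char 5 ('G'): step: R->6, L=5; G->plug->G->R->C->L->F->refl->H->L'->H->R'->A->plug->D
Char 6 ('C'): step: R->7, L=5; C->plug->E->R->D->L->D->refl->B->L'->E->R'->B->plug->B

Answer: DDHCDB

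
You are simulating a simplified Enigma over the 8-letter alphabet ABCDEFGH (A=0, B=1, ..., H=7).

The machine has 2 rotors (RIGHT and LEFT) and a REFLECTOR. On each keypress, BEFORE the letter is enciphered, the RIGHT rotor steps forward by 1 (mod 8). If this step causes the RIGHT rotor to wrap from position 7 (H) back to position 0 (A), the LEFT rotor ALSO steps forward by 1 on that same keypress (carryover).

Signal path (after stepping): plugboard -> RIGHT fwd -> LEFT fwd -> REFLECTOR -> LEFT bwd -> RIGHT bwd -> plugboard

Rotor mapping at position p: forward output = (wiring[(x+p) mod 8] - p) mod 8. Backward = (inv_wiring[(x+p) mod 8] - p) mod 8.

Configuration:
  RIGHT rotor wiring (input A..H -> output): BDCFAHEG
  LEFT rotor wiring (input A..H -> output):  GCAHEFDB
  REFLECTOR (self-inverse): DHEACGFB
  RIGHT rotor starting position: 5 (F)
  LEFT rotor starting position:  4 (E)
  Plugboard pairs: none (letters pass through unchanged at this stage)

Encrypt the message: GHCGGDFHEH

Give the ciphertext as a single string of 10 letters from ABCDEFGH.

Answer: HDHHBCBBHG

Derivation:
Char 1 ('G'): step: R->6, L=4; G->plug->G->R->C->L->H->refl->B->L'->B->R'->H->plug->H
Char 2 ('H'): step: R->7, L=4; H->plug->H->R->F->L->G->refl->F->L'->D->R'->D->plug->D
Char 3 ('C'): step: R->0, L->5 (L advanced); C->plug->C->R->C->L->E->refl->C->L'->G->R'->H->plug->H
Char 4 ('G'): step: R->1, L=5; G->plug->G->R->F->L->D->refl->A->L'->A->R'->H->plug->H
Char 5 ('G'): step: R->2, L=5; G->plug->G->R->H->L->H->refl->B->L'->D->R'->B->plug->B
Char 6 ('D'): step: R->3, L=5; D->plug->D->R->B->L->G->refl->F->L'->E->R'->C->plug->C
Char 7 ('F'): step: R->4, L=5; F->plug->F->R->H->L->H->refl->B->L'->D->R'->B->plug->B
Char 8 ('H'): step: R->5, L=5; H->plug->H->R->D->L->B->refl->H->L'->H->R'->B->plug->B
Char 9 ('E'): step: R->6, L=5; E->plug->E->R->E->L->F->refl->G->L'->B->R'->H->plug->H
Char 10 ('H'): step: R->7, L=5; H->plug->H->R->F->L->D->refl->A->L'->A->R'->G->plug->G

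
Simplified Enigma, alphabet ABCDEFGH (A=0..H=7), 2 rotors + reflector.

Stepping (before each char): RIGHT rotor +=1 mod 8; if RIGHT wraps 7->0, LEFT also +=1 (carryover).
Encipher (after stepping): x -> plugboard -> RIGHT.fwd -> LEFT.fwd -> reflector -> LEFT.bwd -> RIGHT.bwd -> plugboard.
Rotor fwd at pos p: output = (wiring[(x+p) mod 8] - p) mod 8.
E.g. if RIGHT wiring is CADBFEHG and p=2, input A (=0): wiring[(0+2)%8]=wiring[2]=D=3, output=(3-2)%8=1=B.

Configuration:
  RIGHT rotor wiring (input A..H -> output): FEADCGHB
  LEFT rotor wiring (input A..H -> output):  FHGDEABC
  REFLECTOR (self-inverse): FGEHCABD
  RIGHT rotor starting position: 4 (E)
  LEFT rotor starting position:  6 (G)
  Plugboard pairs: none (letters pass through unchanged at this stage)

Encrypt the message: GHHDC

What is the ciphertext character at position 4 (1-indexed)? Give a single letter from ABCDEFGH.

Char 1 ('G'): step: R->5, L=6; G->plug->G->R->G->L->G->refl->B->L'->D->R'->F->plug->F
Char 2 ('H'): step: R->6, L=6; H->plug->H->R->A->L->D->refl->H->L'->C->R'->E->plug->E
Char 3 ('H'): step: R->7, L=6; H->plug->H->R->A->L->D->refl->H->L'->C->R'->A->plug->A
Char 4 ('D'): step: R->0, L->7 (L advanced); D->plug->D->R->D->L->H->refl->D->L'->A->R'->C->plug->C

C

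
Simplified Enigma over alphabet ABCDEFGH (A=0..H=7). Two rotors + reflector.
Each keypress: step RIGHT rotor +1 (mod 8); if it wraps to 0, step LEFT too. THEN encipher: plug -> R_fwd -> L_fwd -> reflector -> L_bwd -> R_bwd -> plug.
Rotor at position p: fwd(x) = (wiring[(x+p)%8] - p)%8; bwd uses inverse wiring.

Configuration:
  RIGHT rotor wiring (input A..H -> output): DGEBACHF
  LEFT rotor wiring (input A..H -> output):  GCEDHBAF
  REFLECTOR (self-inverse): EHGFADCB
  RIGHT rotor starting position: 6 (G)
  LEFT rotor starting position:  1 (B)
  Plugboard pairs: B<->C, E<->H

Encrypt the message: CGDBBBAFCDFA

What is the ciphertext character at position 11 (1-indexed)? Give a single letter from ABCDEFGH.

Char 1 ('C'): step: R->7, L=1; C->plug->B->R->E->L->A->refl->E->L'->G->R'->A->plug->A
Char 2 ('G'): step: R->0, L->2 (L advanced); G->plug->G->R->H->L->A->refl->E->L'->G->R'->B->plug->C
Char 3 ('D'): step: R->1, L=2; D->plug->D->R->H->L->A->refl->E->L'->G->R'->F->plug->F
Char 4 ('B'): step: R->2, L=2; B->plug->C->R->G->L->E->refl->A->L'->H->R'->B->plug->C
Char 5 ('B'): step: R->3, L=2; B->plug->C->R->H->L->A->refl->E->L'->G->R'->A->plug->A
Char 6 ('B'): step: R->4, L=2; B->plug->C->R->D->L->H->refl->B->L'->B->R'->D->plug->D
Char 7 ('A'): step: R->5, L=2; A->plug->A->R->F->L->D->refl->F->L'->C->R'->B->plug->C
Char 8 ('F'): step: R->6, L=2; F->plug->F->R->D->L->H->refl->B->L'->B->R'->A->plug->A
Char 9 ('C'): step: R->7, L=2; C->plug->B->R->E->L->G->refl->C->L'->A->R'->H->plug->E
Char 10 ('D'): step: R->0, L->3 (L advanced); D->plug->D->R->B->L->E->refl->A->L'->A->R'->E->plug->H
Char 11 ('F'): step: R->1, L=3; F->plug->F->R->G->L->H->refl->B->L'->H->R'->D->plug->D

D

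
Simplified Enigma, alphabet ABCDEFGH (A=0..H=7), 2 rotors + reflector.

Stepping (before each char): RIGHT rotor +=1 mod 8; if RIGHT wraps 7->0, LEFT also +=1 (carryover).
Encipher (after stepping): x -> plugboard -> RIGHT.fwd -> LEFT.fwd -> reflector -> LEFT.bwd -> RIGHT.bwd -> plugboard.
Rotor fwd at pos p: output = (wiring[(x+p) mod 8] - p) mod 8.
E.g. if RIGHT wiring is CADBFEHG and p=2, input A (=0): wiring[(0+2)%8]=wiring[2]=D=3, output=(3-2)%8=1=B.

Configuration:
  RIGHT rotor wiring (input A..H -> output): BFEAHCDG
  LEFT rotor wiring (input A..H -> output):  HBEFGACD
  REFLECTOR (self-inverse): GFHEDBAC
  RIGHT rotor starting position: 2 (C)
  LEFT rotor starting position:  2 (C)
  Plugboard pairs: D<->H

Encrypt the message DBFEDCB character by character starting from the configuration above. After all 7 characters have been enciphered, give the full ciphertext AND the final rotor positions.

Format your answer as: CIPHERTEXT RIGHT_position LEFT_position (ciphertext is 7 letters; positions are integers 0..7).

Char 1 ('D'): step: R->3, L=2; D->plug->H->R->B->L->D->refl->E->L'->C->R'->G->plug->G
Char 2 ('B'): step: R->4, L=2; B->plug->B->R->G->L->F->refl->B->L'->F->R'->E->plug->E
Char 3 ('F'): step: R->5, L=2; F->plug->F->R->H->L->H->refl->C->L'->A->R'->E->plug->E
Char 4 ('E'): step: R->6, L=2; E->plug->E->R->G->L->F->refl->B->L'->F->R'->A->plug->A
Char 5 ('D'): step: R->7, L=2; D->plug->H->R->E->L->A->refl->G->L'->D->R'->G->plug->G
Char 6 ('C'): step: R->0, L->3 (L advanced); C->plug->C->R->E->L->A->refl->G->L'->G->R'->H->plug->D
Char 7 ('B'): step: R->1, L=3; B->plug->B->R->D->L->H->refl->C->L'->A->R'->H->plug->D
Final: ciphertext=GEEAGDD, RIGHT=1, LEFT=3

Answer: GEEAGDD 1 3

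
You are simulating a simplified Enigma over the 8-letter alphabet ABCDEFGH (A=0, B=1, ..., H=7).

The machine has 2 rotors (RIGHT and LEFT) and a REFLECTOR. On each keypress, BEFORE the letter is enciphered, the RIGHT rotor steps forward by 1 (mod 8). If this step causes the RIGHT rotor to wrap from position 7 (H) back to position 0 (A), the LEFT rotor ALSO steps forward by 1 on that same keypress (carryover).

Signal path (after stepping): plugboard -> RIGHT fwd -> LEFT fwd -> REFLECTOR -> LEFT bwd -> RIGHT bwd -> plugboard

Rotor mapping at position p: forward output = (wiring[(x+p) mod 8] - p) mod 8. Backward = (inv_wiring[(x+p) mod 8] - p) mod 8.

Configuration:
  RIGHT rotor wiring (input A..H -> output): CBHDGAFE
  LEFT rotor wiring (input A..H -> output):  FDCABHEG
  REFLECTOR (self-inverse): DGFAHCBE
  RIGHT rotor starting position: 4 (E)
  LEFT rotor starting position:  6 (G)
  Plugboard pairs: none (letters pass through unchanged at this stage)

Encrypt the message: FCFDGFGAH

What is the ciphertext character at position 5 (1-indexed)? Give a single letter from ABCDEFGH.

Char 1 ('F'): step: R->5, L=6; F->plug->F->R->C->L->H->refl->E->L'->E->R'->E->plug->E
Char 2 ('C'): step: R->6, L=6; C->plug->C->R->E->L->E->refl->H->L'->C->R'->H->plug->H
Char 3 ('F'): step: R->7, L=6; F->plug->F->R->H->L->B->refl->G->L'->A->R'->D->plug->D
Char 4 ('D'): step: R->0, L->7 (L advanced); D->plug->D->R->D->L->D->refl->A->L'->G->R'->E->plug->E
Char 5 ('G'): step: R->1, L=7; G->plug->G->R->D->L->D->refl->A->L'->G->R'->B->plug->B

B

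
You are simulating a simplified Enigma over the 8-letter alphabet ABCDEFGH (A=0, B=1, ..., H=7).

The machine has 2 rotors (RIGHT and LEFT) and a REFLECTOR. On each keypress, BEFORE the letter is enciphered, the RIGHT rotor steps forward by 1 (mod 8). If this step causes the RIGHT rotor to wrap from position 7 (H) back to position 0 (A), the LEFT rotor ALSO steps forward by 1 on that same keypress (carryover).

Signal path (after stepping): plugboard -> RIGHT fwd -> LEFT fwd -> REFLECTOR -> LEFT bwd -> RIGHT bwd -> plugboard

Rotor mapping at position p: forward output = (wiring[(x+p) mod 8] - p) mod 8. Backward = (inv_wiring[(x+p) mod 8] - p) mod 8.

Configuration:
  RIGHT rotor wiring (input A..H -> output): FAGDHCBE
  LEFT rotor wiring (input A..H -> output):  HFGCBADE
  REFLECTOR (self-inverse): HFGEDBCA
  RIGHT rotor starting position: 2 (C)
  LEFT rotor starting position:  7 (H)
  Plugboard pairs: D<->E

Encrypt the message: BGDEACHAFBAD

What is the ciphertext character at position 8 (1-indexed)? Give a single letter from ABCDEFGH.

Char 1 ('B'): step: R->3, L=7; B->plug->B->R->E->L->D->refl->E->L'->H->R'->C->plug->C
Char 2 ('G'): step: R->4, L=7; G->plug->G->R->C->L->G->refl->C->L'->F->R'->C->plug->C
Char 3 ('D'): step: R->5, L=7; D->plug->E->R->D->L->H->refl->A->L'->B->R'->F->plug->F
Char 4 ('E'): step: R->6, L=7; E->plug->D->R->C->L->G->refl->C->L'->F->R'->F->plug->F
Char 5 ('A'): step: R->7, L=7; A->plug->A->R->F->L->C->refl->G->L'->C->R'->H->plug->H
Char 6 ('C'): step: R->0, L->0 (L advanced); C->plug->C->R->G->L->D->refl->E->L'->H->R'->E->plug->D
Char 7 ('H'): step: R->1, L=0; H->plug->H->R->E->L->B->refl->F->L'->B->R'->E->plug->D
Char 8 ('A'): step: R->2, L=0; A->plug->A->R->E->L->B->refl->F->L'->B->R'->B->plug->B

B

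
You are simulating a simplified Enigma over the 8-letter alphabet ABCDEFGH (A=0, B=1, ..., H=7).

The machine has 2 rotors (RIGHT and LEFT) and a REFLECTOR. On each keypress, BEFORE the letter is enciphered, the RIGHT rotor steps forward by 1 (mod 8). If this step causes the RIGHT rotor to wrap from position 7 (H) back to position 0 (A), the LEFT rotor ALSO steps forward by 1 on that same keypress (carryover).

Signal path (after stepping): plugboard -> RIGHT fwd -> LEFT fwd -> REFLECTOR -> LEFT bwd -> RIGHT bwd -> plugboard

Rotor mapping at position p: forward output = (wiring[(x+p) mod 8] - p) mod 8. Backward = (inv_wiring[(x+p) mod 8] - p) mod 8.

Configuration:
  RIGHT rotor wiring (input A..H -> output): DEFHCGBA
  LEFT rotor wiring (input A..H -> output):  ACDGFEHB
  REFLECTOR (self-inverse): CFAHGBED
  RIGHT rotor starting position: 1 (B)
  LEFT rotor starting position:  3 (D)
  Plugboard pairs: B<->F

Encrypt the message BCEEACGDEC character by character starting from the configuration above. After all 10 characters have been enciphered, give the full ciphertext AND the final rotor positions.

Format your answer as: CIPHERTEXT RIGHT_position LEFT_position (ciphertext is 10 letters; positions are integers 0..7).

Char 1 ('B'): step: R->2, L=3; B->plug->F->R->G->L->H->refl->D->L'->A->R'->C->plug->C
Char 2 ('C'): step: R->3, L=3; C->plug->C->R->D->L->E->refl->G->L'->E->R'->A->plug->A
Char 3 ('E'): step: R->4, L=3; E->plug->E->R->H->L->A->refl->C->L'->B->R'->G->plug->G
Char 4 ('E'): step: R->5, L=3; E->plug->E->R->H->L->A->refl->C->L'->B->R'->A->plug->A
Char 5 ('A'): step: R->6, L=3; A->plug->A->R->D->L->E->refl->G->L'->E->R'->G->plug->G
Char 6 ('C'): step: R->7, L=3; C->plug->C->R->F->L->F->refl->B->L'->C->R'->H->plug->H
Char 7 ('G'): step: R->0, L->4 (L advanced); G->plug->G->R->B->L->A->refl->C->L'->H->R'->D->plug->D
Char 8 ('D'): step: R->1, L=4; D->plug->D->R->B->L->A->refl->C->L'->H->R'->G->plug->G
Char 9 ('E'): step: R->2, L=4; E->plug->E->R->H->L->C->refl->A->L'->B->R'->G->plug->G
Char 10 ('C'): step: R->3, L=4; C->plug->C->R->D->L->F->refl->B->L'->A->R'->F->plug->B
Final: ciphertext=CAGAGHDGGB, RIGHT=3, LEFT=4

Answer: CAGAGHDGGB 3 4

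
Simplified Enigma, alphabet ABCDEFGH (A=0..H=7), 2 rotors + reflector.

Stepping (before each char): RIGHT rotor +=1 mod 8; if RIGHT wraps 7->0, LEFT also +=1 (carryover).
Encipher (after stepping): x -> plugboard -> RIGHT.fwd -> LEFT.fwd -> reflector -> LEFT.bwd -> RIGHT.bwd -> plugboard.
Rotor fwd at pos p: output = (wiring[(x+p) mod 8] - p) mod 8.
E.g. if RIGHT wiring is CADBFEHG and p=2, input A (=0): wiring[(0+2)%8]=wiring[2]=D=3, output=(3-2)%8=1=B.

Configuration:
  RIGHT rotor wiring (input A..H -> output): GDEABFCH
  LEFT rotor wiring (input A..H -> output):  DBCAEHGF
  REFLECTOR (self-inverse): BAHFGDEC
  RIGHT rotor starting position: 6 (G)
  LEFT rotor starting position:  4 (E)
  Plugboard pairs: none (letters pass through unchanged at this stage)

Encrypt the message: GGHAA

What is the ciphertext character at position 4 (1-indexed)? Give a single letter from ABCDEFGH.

Char 1 ('G'): step: R->7, L=4; G->plug->G->R->G->L->G->refl->E->L'->H->R'->B->plug->B
Char 2 ('G'): step: R->0, L->5 (L advanced); G->plug->G->R->C->L->A->refl->B->L'->B->R'->E->plug->E
Char 3 ('H'): step: R->1, L=5; H->plug->H->R->F->L->F->refl->D->L'->G->R'->G->plug->G
Char 4 ('A'): step: R->2, L=5; A->plug->A->R->C->L->A->refl->B->L'->B->R'->H->plug->H

H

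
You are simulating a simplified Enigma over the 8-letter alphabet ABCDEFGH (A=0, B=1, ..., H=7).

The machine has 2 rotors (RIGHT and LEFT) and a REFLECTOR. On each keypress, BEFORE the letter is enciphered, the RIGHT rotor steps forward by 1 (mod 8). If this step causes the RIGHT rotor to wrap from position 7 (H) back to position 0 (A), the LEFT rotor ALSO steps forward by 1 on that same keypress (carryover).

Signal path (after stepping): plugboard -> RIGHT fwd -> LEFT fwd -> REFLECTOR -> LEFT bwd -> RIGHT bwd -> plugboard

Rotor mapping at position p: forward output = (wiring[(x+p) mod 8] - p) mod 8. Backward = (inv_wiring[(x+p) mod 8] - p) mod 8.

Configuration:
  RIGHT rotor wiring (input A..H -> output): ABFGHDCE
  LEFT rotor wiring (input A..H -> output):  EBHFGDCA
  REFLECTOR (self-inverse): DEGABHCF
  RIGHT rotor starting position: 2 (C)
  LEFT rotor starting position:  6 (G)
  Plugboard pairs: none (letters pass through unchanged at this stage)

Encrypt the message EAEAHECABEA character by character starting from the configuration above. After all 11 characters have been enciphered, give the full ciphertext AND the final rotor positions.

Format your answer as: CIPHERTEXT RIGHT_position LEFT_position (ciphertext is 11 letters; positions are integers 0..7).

Answer: HCFFDFFHHHF 5 7

Derivation:
Char 1 ('E'): step: R->3, L=6; E->plug->E->R->B->L->C->refl->G->L'->C->R'->H->plug->H
Char 2 ('A'): step: R->4, L=6; A->plug->A->R->D->L->D->refl->A->L'->G->R'->C->plug->C
Char 3 ('E'): step: R->5, L=6; E->plug->E->R->E->L->B->refl->E->L'->A->R'->F->plug->F
Char 4 ('A'): step: R->6, L=6; A->plug->A->R->E->L->B->refl->E->L'->A->R'->F->plug->F
Char 5 ('H'): step: R->7, L=6; H->plug->H->R->D->L->D->refl->A->L'->G->R'->D->plug->D
Char 6 ('E'): step: R->0, L->7 (L advanced); E->plug->E->R->H->L->D->refl->A->L'->D->R'->F->plug->F
Char 7 ('C'): step: R->1, L=7; C->plug->C->R->F->L->H->refl->F->L'->B->R'->F->plug->F
Char 8 ('A'): step: R->2, L=7; A->plug->A->R->D->L->A->refl->D->L'->H->R'->H->plug->H
Char 9 ('B'): step: R->3, L=7; B->plug->B->R->E->L->G->refl->C->L'->C->R'->H->plug->H
Char 10 ('E'): step: R->4, L=7; E->plug->E->R->E->L->G->refl->C->L'->C->R'->H->plug->H
Char 11 ('A'): step: R->5, L=7; A->plug->A->R->G->L->E->refl->B->L'->A->R'->F->plug->F
Final: ciphertext=HCFFDFFHHHF, RIGHT=5, LEFT=7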